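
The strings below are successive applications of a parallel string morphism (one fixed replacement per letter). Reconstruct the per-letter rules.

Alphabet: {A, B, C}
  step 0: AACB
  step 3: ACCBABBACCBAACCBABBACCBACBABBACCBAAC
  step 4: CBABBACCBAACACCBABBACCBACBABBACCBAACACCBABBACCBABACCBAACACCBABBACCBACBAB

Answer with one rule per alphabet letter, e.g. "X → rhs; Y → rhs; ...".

  step 3 ⇒ step 4: ACCBABBACCBAACCBABBACCBACBABBACCBAAC ⇒ CBA·B·B·AC·CBA·AC·AC·CBA·B·B·AC·CBA·CBA·B·B·AC·CBA·AC·AC·CBA·B·B·AC·CBA·B·AC·CBA·AC·AC·CBA·B·B·AC·CBA·CBA·B
    A ↦ CBA
    B ↦ AC
    C ↦ B

A->CBA, B->AC, C->B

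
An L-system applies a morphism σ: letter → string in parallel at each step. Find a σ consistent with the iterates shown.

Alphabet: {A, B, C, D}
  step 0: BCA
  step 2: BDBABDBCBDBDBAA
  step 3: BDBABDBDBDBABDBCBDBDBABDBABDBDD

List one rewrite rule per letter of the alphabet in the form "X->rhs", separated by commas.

  step 2 ⇒ step 3: BDBABDBCBDBDBAA ⇒ BDB·A·BDB·D·BDB·A·BDB·CBD·BDB·A·BDB·A·BDB·D·D
    A ↦ D
    B ↦ BDB
    C ↦ CBD
    D ↦ A

A->D, B->BDB, C->CBD, D->A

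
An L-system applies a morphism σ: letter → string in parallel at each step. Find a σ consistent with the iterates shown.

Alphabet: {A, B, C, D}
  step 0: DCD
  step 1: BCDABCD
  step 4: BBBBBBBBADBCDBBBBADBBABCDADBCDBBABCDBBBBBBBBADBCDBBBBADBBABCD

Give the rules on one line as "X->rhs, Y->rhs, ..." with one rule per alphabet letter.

  step 0 ⇒ step 1: DCD ⇒ BCD·A·BCD
    C ↦ A
    D ↦ BCD
    A ↦ AD  (constrained at step 1)
    B ↦ BB  (constrained at step 1)

A->AD, B->BB, C->A, D->BCD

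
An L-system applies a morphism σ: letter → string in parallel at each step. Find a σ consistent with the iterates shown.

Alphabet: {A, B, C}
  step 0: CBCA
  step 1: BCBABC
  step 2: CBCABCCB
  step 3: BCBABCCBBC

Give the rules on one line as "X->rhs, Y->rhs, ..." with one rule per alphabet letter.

A->ABC, B->C, C->B

  step 2 ⇒ step 3: CBCABCCB ⇒ B·C·B·ABC·C·B·B·C
    A ↦ ABC
    B ↦ C
    C ↦ B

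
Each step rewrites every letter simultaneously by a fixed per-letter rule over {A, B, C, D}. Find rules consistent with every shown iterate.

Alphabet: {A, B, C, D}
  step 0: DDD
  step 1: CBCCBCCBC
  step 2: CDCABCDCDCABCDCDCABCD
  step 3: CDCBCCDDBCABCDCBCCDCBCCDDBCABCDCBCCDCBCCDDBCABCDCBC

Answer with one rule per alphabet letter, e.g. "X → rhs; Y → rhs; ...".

A->DB, B->CAB, C->CD, D->CBC

  step 2 ⇒ step 3: CDCABCDCDCABCDCDCABCD ⇒ CD·CBC·CD·DB·CAB·CD·CBC·CD·CBC·CD·DB·CAB·CD·CBC·CD·CBC·CD·DB·CAB·CD·CBC
    A ↦ DB
    B ↦ CAB
    C ↦ CD
    D ↦ CBC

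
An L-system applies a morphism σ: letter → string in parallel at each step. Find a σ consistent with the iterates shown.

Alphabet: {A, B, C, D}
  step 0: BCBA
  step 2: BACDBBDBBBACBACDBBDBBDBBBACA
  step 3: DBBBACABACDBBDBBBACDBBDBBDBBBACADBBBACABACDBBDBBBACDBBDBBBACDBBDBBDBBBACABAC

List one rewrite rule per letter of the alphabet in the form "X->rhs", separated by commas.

A->BAC, B->DBB, C->A, D->BAC

  step 2 ⇒ step 3: BACDBBDBBBACBACDBBDBBDBBBACA ⇒ DBB·BAC·A·BAC·DBB·DBB·BAC·DBB·DBB·DBB·BAC·A·DBB·BAC·A·BAC·DBB·DBB·BAC·DBB·DBB·BAC·DBB·DBB·DBB·BAC·A·BAC
    A ↦ BAC
    B ↦ DBB
    C ↦ A
    D ↦ BAC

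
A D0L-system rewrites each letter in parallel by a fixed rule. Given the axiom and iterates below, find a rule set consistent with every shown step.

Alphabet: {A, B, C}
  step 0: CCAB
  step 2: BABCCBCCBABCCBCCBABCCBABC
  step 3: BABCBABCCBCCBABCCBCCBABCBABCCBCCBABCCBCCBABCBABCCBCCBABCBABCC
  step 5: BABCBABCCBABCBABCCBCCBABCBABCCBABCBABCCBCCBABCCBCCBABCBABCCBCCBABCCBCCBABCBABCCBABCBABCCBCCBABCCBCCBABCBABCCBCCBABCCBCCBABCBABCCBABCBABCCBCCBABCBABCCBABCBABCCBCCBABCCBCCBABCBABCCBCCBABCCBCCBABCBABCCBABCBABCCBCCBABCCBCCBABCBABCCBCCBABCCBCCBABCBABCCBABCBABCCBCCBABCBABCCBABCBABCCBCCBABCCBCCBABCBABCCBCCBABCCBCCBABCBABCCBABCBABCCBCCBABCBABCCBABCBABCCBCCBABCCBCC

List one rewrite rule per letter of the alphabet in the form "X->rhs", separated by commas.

  step 2 ⇒ step 3: BABCCBCCBABCCBCCBABCCBABC ⇒ BA·BC·BA·BCC·BCC·BA·BCC·BCC·BA·BC·BA·BCC·BCC·BA·BCC·BCC·BA·BC·BA·BCC·BCC·BA·BC·BA·BCC
    A ↦ BC
    B ↦ BA
    C ↦ BCC

A->BC, B->BA, C->BCC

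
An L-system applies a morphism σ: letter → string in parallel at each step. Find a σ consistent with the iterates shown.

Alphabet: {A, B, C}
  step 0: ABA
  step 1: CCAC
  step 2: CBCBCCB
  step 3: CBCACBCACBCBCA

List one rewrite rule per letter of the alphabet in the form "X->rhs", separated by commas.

  step 2 ⇒ step 3: CBCBCCB ⇒ CB·CA·CB·CA·CB·CB·CA
    B ↦ CA
    C ↦ CB
  step 0 ⇒ step 1: ABA ⇒ C·CA·C
    A ↦ C

A->C, B->CA, C->CB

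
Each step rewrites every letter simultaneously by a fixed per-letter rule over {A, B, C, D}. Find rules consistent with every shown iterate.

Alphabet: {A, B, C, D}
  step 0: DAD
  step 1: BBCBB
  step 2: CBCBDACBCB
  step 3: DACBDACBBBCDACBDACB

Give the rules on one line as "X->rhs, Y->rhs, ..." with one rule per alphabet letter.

A->C, B->CB, C->DA, D->BB

  step 2 ⇒ step 3: CBCBDACBCB ⇒ DA·CB·DA·CB·BB·C·DA·CB·DA·CB
    A ↦ C
    B ↦ CB
    C ↦ DA
    D ↦ BB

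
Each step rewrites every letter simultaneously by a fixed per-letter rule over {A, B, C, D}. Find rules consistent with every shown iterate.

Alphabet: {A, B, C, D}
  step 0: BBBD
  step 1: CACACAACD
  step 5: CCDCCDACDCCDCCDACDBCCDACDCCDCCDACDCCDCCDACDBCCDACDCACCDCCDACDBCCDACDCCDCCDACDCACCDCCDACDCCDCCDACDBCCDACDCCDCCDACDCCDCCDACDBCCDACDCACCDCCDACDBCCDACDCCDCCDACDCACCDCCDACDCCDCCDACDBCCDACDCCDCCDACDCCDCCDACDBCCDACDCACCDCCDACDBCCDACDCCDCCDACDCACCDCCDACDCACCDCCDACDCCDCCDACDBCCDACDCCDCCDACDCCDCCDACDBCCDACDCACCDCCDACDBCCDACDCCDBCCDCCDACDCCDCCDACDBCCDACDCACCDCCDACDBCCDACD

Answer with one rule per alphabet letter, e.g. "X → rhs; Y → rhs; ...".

A->B, B->CA, C->CCD, D->ACD

  step 0 ⇒ step 1: BBBD ⇒ CA·CA·CA·ACD
    B ↦ CA
    D ↦ ACD
    A ↦ B  (constrained at step 1)
    C ↦ CCD  (constrained at step 1)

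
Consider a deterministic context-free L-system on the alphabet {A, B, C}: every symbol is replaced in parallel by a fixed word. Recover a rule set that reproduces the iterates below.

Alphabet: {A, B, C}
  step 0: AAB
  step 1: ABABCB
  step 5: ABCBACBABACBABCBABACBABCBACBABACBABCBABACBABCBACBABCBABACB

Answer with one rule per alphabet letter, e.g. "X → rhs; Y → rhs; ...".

A->AB, B->CB, C->A

  step 0 ⇒ step 1: AAB ⇒ AB·AB·CB
    A ↦ AB
    B ↦ CB
    C ↦ A  (constrained at step 1)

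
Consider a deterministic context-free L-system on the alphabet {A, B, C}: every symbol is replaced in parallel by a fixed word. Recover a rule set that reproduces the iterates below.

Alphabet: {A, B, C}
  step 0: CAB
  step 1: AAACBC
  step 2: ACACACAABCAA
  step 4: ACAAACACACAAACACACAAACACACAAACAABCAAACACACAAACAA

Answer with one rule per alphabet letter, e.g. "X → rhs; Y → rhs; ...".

A->AC, B->BC, C->AA

  step 1 ⇒ step 2: AAACBC ⇒ AC·AC·AC·AA·BC·AA
    A ↦ AC
    B ↦ BC
    C ↦ AA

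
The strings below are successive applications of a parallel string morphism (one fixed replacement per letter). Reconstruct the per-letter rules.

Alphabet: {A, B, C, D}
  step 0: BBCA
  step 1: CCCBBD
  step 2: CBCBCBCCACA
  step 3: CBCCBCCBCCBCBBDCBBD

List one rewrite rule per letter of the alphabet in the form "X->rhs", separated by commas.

A->BD, B->C, C->CB, D->ACA

  step 2 ⇒ step 3: CBCBCBCCACA ⇒ CB·C·CB·C·CB·C·CB·CB·BD·CB·BD
    A ↦ BD
    B ↦ C
    C ↦ CB
  step 1 ⇒ step 2: CCCBBD ⇒ CB·CB·CB·C·C·ACA
    D ↦ ACA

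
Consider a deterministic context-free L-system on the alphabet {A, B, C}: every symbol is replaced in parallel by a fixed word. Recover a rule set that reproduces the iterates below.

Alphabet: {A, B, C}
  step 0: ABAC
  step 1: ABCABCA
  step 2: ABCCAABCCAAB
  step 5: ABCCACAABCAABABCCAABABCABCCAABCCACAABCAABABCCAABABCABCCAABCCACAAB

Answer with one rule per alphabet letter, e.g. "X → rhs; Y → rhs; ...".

A->AB, B->C, C->CA

  step 1 ⇒ step 2: ABCABCA ⇒ AB·C·CA·AB·C·CA·AB
    A ↦ AB
    B ↦ C
    C ↦ CA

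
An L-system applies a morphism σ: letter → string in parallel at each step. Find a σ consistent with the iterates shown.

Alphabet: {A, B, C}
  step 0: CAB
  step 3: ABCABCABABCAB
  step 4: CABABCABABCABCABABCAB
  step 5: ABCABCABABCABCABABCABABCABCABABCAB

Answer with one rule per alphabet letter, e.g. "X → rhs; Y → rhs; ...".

  step 4 ⇒ step 5: CABABCABABCABCABABCAB ⇒ AB·C·AB·C·AB·AB·C·AB·C·AB·AB·C·AB·AB·C·AB·C·AB·AB·C·AB
    A ↦ C
    B ↦ AB
    C ↦ AB

A->C, B->AB, C->AB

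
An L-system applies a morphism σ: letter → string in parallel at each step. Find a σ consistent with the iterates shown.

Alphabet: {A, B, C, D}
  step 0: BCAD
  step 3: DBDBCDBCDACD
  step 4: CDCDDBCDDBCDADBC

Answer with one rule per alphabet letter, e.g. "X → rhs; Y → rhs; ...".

  step 3 ⇒ step 4: DBDBCDBCDACD ⇒ C·D·C·D·DB·C·D·DB·C·DA·DB·C
    A ↦ DA
    B ↦ D
    C ↦ DB
    D ↦ C

A->DA, B->D, C->DB, D->C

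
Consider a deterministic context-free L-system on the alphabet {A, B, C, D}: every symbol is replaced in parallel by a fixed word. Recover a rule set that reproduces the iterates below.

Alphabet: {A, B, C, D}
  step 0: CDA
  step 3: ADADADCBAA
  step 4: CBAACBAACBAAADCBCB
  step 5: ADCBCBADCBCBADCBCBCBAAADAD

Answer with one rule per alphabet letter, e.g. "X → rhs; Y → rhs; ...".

  step 4 ⇒ step 5: CBAACBAACBAAADCBCB ⇒ A·D·CB·CB·A·D·CB·CB·A·D·CB·CB·CB·AA·A·D·A·D
    A ↦ CB
    B ↦ D
    C ↦ A
    D ↦ AA

A->CB, B->D, C->A, D->AA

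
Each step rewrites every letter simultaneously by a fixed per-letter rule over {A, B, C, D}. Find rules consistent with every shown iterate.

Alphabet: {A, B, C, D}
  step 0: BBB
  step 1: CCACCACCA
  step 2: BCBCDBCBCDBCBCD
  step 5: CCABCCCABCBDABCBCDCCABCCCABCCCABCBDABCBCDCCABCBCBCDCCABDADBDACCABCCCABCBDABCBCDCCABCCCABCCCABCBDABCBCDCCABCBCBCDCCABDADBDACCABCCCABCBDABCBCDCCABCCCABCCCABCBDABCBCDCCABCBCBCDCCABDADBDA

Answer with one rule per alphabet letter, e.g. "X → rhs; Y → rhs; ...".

  step 1 ⇒ step 2: CCACCACCA ⇒ BC·BC·D·BC·BC·D·BC·BC·D
    A ↦ D
    C ↦ BC
  step 0 ⇒ step 1: BBB ⇒ CCA·CCA·CCA
    B ↦ CCA
    D ↦ BDA  (constrained at step 2)

A->D, B->CCA, C->BC, D->BDA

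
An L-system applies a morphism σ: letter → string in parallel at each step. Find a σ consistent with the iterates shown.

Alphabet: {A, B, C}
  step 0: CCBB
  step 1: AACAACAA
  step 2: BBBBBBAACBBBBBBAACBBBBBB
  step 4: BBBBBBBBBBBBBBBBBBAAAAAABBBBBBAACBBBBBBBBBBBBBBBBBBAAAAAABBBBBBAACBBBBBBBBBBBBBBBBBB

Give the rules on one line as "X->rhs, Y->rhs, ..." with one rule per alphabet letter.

A->BBB, B->A, C->AAC

  step 1 ⇒ step 2: AACAACAA ⇒ BBB·BBB·AAC·BBB·BBB·AAC·BBB·BBB
    A ↦ BBB
    C ↦ AAC
  step 0 ⇒ step 1: CCBB ⇒ AAC·AAC·A·A
    B ↦ A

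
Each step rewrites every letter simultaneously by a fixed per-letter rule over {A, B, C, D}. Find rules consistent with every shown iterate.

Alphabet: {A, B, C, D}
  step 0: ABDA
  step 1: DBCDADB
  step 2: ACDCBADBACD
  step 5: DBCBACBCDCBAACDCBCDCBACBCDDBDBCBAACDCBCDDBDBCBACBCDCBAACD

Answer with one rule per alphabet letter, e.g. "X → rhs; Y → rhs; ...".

A->DB, B->CD, C->CB, D->A

  step 1 ⇒ step 2: DBCDADB ⇒ A·CD·CB·A·DB·A·CD
    A ↦ DB
    B ↦ CD
    C ↦ CB
    D ↦ A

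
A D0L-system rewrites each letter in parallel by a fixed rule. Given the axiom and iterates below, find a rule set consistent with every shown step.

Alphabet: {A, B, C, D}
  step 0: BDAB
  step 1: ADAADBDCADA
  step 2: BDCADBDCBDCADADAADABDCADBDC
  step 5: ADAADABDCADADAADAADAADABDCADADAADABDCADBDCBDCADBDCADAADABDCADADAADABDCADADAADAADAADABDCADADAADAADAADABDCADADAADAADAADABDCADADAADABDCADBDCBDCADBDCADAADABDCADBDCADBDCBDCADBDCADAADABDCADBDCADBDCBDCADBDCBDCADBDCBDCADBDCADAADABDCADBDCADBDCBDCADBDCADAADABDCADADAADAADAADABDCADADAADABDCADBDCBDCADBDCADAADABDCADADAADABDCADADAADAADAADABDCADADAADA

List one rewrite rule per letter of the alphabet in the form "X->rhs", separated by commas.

  step 1 ⇒ step 2: ADAADBDCADA ⇒ BDC·AD·BDC·BDC·AD·ADA·AD·A·BDC·AD·BDC
    A ↦ BDC
    B ↦ ADA
    C ↦ A
    D ↦ AD

A->BDC, B->ADA, C->A, D->AD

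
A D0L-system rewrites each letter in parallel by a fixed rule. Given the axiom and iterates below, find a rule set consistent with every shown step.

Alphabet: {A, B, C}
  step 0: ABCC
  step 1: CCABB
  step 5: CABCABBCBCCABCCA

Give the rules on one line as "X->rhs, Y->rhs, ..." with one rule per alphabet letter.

A->C, B->CA, C->B

  step 0 ⇒ step 1: ABCC ⇒ C·CA·B·B
    A ↦ C
    B ↦ CA
    C ↦ B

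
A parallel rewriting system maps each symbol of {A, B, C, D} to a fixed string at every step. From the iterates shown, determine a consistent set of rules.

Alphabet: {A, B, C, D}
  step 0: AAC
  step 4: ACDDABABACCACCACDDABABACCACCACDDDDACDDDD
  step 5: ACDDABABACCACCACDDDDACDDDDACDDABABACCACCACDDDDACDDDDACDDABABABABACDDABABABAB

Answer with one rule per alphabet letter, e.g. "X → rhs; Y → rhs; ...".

A->AC, B->C, C->DD, D->AB

  step 4 ⇒ step 5: ACDDABABACCACCACDDABABACCACCACDDDDACDDDD ⇒ AC·DD·AB·AB·AC·C·AC·C·AC·DD·DD·AC·DD·DD·AC·DD·AB·AB·AC·C·AC·C·AC·DD·DD·AC·DD·DD·AC·DD·AB·AB·AB·AB·AC·DD·AB·AB·AB·AB
    A ↦ AC
    B ↦ C
    C ↦ DD
    D ↦ AB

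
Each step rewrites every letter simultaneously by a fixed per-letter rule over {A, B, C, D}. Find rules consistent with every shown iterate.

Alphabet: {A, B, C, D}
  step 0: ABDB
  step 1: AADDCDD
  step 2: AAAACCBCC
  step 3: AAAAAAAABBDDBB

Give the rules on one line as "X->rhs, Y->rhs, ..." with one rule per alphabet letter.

A->AA, B->DD, C->B, D->C

  step 2 ⇒ step 3: AAAACCBCC ⇒ AA·AA·AA·AA·B·B·DD·B·B
    A ↦ AA
    B ↦ DD
    C ↦ B
  step 0 ⇒ step 1: ABDB ⇒ AA·DD·C·DD
    D ↦ C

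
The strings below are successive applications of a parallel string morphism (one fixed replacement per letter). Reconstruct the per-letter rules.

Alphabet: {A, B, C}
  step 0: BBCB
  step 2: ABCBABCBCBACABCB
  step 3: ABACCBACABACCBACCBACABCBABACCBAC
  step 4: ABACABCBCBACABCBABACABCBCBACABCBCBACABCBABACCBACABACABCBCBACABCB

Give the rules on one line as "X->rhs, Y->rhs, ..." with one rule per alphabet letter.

A->AB, B->AC, C->CB

  step 3 ⇒ step 4: ABACCBACABACCBACCBACABCBABACCBAC ⇒ AB·AC·AB·CB·CB·AC·AB·CB·AB·AC·AB·CB·CB·AC·AB·CB·CB·AC·AB·CB·AB·AC·CB·AC·AB·AC·AB·CB·CB·AC·AB·CB
    A ↦ AB
    B ↦ AC
    C ↦ CB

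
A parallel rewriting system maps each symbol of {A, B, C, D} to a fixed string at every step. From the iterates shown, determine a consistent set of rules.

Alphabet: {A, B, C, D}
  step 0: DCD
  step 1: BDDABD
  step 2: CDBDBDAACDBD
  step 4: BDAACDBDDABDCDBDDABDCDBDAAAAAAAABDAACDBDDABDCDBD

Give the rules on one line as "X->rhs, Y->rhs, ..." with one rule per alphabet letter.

  step 1 ⇒ step 2: BDDABD ⇒ CD·BD·BD·AA·CD·BD
    A ↦ AA
    B ↦ CD
    D ↦ BD
  step 0 ⇒ step 1: DCD ⇒ BD·DA·BD
    C ↦ DA

A->AA, B->CD, C->DA, D->BD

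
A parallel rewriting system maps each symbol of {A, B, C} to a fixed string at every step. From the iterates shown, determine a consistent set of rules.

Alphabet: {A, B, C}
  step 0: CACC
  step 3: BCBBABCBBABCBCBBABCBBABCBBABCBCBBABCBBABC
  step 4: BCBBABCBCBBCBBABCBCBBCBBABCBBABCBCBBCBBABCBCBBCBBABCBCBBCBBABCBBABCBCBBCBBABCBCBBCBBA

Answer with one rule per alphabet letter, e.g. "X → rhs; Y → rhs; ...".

A->B, B->BC, C->BBA

  step 3 ⇒ step 4: BCBBABCBBABCBCBBABCBBABCBBABCBCBBABCBBABC ⇒ BC·BBA·BC·BC·B·BC·BBA·BC·BC·B·BC·BBA·BC·BBA·BC·BC·B·BC·BBA·BC·BC·B·BC·BBA·BC·BC·B·BC·BBA·BC·BBA·BC·BC·B·BC·BBA·BC·BC·B·BC·BBA
    A ↦ B
    B ↦ BC
    C ↦ BBA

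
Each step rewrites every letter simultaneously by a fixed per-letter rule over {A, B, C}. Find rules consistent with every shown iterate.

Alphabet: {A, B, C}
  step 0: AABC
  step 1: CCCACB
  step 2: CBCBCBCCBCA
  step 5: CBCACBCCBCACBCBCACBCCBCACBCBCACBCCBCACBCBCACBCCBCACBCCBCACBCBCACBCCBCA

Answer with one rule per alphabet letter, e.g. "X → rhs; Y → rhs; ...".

A->C, B->CA, C->CB

  step 1 ⇒ step 2: CCCACB ⇒ CB·CB·CB·C·CB·CA
    A ↦ C
    B ↦ CA
    C ↦ CB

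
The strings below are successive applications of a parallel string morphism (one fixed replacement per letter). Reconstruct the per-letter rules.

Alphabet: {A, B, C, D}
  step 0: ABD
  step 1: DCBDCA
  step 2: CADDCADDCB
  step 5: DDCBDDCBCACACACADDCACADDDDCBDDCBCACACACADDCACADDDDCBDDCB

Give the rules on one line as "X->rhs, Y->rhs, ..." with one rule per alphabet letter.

A->DCB, B->D, C->D, D->CA

  step 1 ⇒ step 2: DCBDCA ⇒ CA·D·D·CA·D·DCB
    A ↦ DCB
    B ↦ D
    C ↦ D
    D ↦ CA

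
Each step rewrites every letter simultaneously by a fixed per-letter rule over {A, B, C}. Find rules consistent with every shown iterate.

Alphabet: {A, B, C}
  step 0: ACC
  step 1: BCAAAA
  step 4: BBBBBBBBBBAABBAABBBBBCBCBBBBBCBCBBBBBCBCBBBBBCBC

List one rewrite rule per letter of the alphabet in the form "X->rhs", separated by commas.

A->BC, B->BB, C->AA

  step 0 ⇒ step 1: ACC ⇒ BC·AA·AA
    A ↦ BC
    C ↦ AA
    B ↦ BB  (constrained at step 1)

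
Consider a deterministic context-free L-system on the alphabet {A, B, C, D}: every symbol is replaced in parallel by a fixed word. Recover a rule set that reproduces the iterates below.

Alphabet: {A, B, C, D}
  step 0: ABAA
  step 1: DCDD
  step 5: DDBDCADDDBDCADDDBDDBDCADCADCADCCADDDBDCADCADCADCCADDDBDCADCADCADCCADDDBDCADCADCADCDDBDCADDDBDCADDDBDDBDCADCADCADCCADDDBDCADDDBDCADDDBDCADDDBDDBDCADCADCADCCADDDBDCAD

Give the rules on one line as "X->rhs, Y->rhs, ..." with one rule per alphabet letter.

  step 0 ⇒ step 1: ABAA ⇒ D·C·D·D
    A ↦ D
    B ↦ C
    C ↦ DDB  (constrained at step 1)
    D ↦ CAD  (constrained at step 1)

A->D, B->C, C->DDB, D->CAD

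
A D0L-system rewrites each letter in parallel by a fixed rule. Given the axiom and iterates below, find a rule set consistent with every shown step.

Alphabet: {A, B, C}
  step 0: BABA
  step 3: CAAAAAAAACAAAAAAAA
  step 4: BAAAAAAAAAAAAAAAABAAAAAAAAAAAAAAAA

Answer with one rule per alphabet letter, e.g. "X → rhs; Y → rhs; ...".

  step 3 ⇒ step 4: CAAAAAAAACAAAAAAAA ⇒ B·AA·AA·AA·AA·AA·AA·AA·AA·B·AA·AA·AA·AA·AA·AA·AA·AA
    A ↦ AA
    C ↦ B
    B ↦ C  (constrained at step 0)

A->AA, B->C, C->B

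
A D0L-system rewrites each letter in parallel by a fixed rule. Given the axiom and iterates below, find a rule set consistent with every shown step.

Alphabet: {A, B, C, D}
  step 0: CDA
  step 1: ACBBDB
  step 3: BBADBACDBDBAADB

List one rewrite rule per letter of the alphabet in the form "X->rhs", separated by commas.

A->DB, B->A, C->AC, D->BB

  step 0 ⇒ step 1: CDA ⇒ AC·BB·DB
    A ↦ DB
    C ↦ AC
    D ↦ BB
    B ↦ A  (constrained at step 1)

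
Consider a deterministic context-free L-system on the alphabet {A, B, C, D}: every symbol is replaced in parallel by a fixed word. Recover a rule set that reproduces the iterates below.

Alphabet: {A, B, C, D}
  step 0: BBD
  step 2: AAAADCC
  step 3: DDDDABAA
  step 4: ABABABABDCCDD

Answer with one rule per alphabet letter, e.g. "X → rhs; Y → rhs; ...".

A->D, B->CC, C->A, D->AB

  step 3 ⇒ step 4: DDDDABAA ⇒ AB·AB·AB·AB·D·CC·D·D
    A ↦ D
    B ↦ CC
    D ↦ AB
  step 2 ⇒ step 3: AAAADCC ⇒ D·D·D·D·AB·A·A
    C ↦ A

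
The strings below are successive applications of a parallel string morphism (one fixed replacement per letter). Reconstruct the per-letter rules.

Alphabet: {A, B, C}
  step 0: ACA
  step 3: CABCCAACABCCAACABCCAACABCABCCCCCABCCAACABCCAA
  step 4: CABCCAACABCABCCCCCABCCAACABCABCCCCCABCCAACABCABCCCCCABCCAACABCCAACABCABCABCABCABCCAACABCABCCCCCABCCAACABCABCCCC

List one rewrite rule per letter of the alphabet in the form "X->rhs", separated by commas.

  step 3 ⇒ step 4: CABCCAACABCCAACABCCAACABCABCCCCCABCCAACABCCAA ⇒ CAB·CC·AA·CAB·CAB·CC·CC·CAB·CC·AA·CAB·CAB·CC·CC·CAB·CC·AA·CAB·CAB·CC·CC·CAB·CC·AA·CAB·CC·AA·CAB·CAB·CAB·CAB·CAB·CC·AA·CAB·CAB·CC·CC·CAB·CC·AA·CAB·CAB·CC·CC
    A ↦ CC
    B ↦ AA
    C ↦ CAB

A->CC, B->AA, C->CAB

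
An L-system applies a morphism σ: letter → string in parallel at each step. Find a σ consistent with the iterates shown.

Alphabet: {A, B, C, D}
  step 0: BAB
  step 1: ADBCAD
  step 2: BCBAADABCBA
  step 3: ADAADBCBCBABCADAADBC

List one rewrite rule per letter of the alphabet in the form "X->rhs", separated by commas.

A->BC, B->AD, C->A, D->BA

  step 2 ⇒ step 3: BCBAADABCBA ⇒ AD·A·AD·BC·BC·BA·BC·AD·A·AD·BC
    A ↦ BC
    B ↦ AD
    C ↦ A
    D ↦ BA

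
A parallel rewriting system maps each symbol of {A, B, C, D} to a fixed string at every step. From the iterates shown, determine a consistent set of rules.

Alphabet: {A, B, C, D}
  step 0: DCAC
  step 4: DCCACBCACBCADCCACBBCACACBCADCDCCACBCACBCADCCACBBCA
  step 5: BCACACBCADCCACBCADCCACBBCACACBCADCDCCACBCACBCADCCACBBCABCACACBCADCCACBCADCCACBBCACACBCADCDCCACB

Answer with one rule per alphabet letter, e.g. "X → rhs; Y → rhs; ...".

  step 4 ⇒ step 5: DCCACBCACBCADCCACBBCACACBCADCDCCACBCACBCADCCACBBCA ⇒ B·CA·CA·CB·CA·DC·CA·CB·CA·DC·CA·CB·B·CA·CA·CB·CA·DC·DC·CA·CB·CA·CB·CA·DC·CA·CB·B·CA·B·CA·CA·CB·CA·DC·CA·CB·CA·DC·CA·CB·B·CA·CA·CB·CA·DC·DC·CA·CB
    A ↦ CB
    B ↦ DC
    C ↦ CA
    D ↦ B

A->CB, B->DC, C->CA, D->B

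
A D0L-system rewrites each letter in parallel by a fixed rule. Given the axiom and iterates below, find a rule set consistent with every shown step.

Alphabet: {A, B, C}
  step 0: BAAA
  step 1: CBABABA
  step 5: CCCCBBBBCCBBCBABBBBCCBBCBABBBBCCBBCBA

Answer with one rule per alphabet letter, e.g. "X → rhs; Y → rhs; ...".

  step 0 ⇒ step 1: BAAA ⇒ C·BA·BA·BA
    A ↦ BA
    B ↦ C
    C ↦ BB  (constrained at step 1)

A->BA, B->C, C->BB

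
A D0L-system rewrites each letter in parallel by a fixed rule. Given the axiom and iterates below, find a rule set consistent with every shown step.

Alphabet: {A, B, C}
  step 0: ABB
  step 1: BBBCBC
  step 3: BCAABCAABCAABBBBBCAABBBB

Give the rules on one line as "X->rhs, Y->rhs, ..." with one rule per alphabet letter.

  step 0 ⇒ step 1: ABB ⇒ BB·BC·BC
    A ↦ BB
    B ↦ BC
    C ↦ AA  (constrained at step 1)

A->BB, B->BC, C->AA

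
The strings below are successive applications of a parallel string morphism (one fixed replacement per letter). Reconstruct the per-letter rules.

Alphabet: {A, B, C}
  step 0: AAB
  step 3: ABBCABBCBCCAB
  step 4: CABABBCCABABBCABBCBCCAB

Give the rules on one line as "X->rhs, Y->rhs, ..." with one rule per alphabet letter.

  step 3 ⇒ step 4: ABBCABBCBCCAB ⇒ C·AB·AB·BC·C·AB·AB·BC·AB·BC·BC·C·AB
    A ↦ C
    B ↦ AB
    C ↦ BC

A->C, B->AB, C->BC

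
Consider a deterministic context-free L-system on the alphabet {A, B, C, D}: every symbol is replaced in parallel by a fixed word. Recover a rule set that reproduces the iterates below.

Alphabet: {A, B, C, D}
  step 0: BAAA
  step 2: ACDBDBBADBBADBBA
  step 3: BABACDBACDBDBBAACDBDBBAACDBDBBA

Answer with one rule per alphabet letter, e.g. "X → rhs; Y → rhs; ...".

A->BA, B->DB, C->B, D->AC

  step 2 ⇒ step 3: ACDBDBBADBBADBBA ⇒ BA·B·AC·DB·AC·DB·DB·BA·AC·DB·DB·BA·AC·DB·DB·BA
    A ↦ BA
    B ↦ DB
    C ↦ B
    D ↦ AC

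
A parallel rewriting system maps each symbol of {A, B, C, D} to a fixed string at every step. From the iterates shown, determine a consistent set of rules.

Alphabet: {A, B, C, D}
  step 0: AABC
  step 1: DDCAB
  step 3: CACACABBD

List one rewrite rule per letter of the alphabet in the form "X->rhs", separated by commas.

A->D, B->CA, C->B, D->B

  step 0 ⇒ step 1: AABC ⇒ D·D·CA·B
    A ↦ D
    B ↦ CA
    C ↦ B
    D ↦ B  (constrained at step 1)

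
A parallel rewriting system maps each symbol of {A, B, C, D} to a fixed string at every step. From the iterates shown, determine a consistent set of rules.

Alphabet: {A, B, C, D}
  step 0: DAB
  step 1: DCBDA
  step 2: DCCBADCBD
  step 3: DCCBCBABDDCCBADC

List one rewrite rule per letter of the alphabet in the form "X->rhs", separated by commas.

A->BD, B->A, C->CB, D->DC

  step 2 ⇒ step 3: DCCBADCBD ⇒ DC·CB·CB·A·BD·DC·CB·A·DC
    A ↦ BD
    B ↦ A
    C ↦ CB
    D ↦ DC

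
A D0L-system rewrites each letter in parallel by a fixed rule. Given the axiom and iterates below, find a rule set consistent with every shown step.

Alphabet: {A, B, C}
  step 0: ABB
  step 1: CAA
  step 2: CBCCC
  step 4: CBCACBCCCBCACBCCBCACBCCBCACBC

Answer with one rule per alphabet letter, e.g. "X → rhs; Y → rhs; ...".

A->C, B->A, C->CBC

  step 1 ⇒ step 2: CAA ⇒ CBC·C·C
    A ↦ C
    C ↦ CBC
  step 0 ⇒ step 1: ABB ⇒ C·A·A
    B ↦ A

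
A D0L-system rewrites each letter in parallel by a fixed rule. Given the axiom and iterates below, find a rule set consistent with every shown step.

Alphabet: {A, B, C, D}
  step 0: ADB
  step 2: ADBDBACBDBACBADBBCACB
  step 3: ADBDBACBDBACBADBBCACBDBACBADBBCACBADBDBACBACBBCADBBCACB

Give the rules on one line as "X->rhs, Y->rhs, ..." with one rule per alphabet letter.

A->ADB, B->ACB, C->BC, D->DB

  step 2 ⇒ step 3: ADBDBACBDBACBADBBCACB ⇒ ADB·DB·ACB·DB·ACB·ADB·BC·ACB·DB·ACB·ADB·BC·ACB·ADB·DB·ACB·ACB·BC·ADB·BC·ACB
    A ↦ ADB
    B ↦ ACB
    C ↦ BC
    D ↦ DB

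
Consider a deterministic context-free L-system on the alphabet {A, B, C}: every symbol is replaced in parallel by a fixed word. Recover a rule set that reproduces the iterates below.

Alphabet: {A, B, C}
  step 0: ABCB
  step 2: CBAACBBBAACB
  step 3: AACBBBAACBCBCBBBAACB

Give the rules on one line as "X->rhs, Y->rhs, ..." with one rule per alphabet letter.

  step 2 ⇒ step 3: CBAACBBBAACB ⇒ AA·CB·B·B·AA·CB·CB·CB·B·B·AA·CB
    A ↦ B
    B ↦ CB
    C ↦ AA

A->B, B->CB, C->AA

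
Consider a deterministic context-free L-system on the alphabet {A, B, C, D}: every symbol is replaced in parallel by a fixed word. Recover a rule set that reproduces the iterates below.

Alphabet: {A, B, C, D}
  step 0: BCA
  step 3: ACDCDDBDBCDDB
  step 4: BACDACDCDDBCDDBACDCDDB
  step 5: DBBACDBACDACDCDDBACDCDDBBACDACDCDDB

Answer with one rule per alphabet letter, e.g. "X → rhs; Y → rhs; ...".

  step 4 ⇒ step 5: BACDACDCDDBCDDBACDCDDB ⇒ DB·B·A·CD·B·A·CD·A·CD·CD·DB·A·CD·CD·DB·B·A·CD·A·CD·CD·DB
    A ↦ B
    B ↦ DB
    C ↦ A
    D ↦ CD

A->B, B->DB, C->A, D->CD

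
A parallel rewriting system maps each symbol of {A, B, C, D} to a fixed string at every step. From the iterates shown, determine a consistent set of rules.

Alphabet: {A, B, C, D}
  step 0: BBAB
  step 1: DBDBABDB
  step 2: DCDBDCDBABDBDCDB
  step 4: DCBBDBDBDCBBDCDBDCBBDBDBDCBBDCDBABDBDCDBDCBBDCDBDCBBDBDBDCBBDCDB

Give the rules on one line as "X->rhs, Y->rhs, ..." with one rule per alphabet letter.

  step 1 ⇒ step 2: DBDBABDB ⇒ DC·DB·DC·DB·AB·DB·DC·DB
    A ↦ AB
    B ↦ DB
    D ↦ DC
    C ↦ BB  (constrained at step 2)

A->AB, B->DB, C->BB, D->DC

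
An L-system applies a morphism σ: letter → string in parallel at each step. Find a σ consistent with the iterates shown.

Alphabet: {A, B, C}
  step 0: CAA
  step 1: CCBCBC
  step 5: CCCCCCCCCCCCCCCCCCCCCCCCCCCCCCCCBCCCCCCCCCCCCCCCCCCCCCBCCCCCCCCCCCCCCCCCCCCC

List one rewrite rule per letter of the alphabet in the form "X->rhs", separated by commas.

A->BC, B->A, C->CC

  step 0 ⇒ step 1: CAA ⇒ CC·BC·BC
    A ↦ BC
    C ↦ CC
    B ↦ A  (constrained at step 1)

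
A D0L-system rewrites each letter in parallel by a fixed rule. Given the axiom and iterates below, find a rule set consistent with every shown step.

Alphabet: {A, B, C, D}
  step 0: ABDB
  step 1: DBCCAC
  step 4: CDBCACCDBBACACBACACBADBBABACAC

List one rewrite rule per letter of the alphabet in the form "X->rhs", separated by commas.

A->DB, B->C, C->BA, D->CA

  step 0 ⇒ step 1: ABDB ⇒ DB·C·CA·C
    A ↦ DB
    B ↦ C
    D ↦ CA
    C ↦ BA  (constrained at step 1)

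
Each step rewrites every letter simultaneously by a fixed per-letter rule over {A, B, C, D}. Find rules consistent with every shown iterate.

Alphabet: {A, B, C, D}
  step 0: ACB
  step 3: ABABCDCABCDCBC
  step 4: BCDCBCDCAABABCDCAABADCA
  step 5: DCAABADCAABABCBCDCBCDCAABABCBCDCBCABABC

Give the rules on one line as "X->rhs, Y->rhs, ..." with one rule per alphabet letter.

A->BC, B->DC, C->A, D->AB

  step 4 ⇒ step 5: BCDCBCDCAABABCDCAABADCA ⇒ DC·A·AB·A·DC·A·AB·A·BC·BC·DC·BC·DC·A·AB·A·BC·BC·DC·BC·AB·A·BC
    A ↦ BC
    B ↦ DC
    C ↦ A
    D ↦ AB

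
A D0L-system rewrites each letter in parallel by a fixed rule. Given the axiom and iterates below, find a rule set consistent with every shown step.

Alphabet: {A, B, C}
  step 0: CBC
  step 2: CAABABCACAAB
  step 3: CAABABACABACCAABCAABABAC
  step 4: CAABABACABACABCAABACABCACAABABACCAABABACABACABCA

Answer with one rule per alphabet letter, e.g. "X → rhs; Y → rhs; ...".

  step 3 ⇒ step 4: CAABABACABACCAABCAABABAC ⇒ CA·AB·AB·AC·AB·AC·AB·CA·AB·AC·AB·CA·CA·AB·AB·AC·CA·AB·AB·AC·AB·AC·AB·CA
    A ↦ AB
    B ↦ AC
    C ↦ CA

A->AB, B->AC, C->CA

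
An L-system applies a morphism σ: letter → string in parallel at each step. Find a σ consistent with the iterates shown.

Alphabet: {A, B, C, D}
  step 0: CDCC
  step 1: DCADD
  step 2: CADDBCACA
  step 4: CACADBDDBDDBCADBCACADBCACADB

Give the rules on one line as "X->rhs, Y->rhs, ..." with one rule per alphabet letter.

A->DB, B->DB, C->D, D->CA

  step 1 ⇒ step 2: DCADD ⇒ CA·D·DB·CA·CA
    A ↦ DB
    C ↦ D
    D ↦ CA
    B ↦ DB  (constrained at step 2)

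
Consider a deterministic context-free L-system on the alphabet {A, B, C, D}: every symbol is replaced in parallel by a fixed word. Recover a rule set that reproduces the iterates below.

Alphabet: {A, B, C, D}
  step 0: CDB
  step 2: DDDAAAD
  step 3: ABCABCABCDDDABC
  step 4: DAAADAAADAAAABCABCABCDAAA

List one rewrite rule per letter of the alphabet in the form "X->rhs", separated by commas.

  step 3 ⇒ step 4: ABCABCABCDDDABC ⇒ D·A·AA·D·A·AA·D·A·AA·ABC·ABC·ABC·D·A·AA
    A ↦ D
    B ↦ A
    C ↦ AA
    D ↦ ABC

A->D, B->A, C->AA, D->ABC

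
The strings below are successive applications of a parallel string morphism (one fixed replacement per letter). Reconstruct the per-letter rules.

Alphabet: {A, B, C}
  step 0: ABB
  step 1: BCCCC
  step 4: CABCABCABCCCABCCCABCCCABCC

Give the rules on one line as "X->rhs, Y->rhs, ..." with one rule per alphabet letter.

  step 0 ⇒ step 1: ABB ⇒ B·CC·CC
    A ↦ B
    B ↦ CC
    C ↦ CA  (constrained at step 1)

A->B, B->CC, C->CA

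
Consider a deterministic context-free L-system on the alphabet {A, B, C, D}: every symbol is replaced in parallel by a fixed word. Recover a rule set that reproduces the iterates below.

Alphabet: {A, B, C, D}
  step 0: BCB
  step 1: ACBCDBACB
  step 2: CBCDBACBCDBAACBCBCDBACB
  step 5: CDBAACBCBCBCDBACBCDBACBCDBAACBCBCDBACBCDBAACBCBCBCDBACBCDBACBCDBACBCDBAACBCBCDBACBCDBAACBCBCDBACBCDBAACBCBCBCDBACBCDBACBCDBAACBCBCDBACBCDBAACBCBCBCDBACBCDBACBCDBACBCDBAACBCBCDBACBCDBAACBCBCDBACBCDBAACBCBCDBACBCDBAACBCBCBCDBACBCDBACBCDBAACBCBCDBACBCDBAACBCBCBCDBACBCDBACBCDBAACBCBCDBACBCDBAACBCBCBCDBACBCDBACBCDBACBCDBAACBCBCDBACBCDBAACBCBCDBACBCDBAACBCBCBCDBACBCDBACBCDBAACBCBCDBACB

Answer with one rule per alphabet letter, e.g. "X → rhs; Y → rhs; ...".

  step 1 ⇒ step 2: ACBCDBACB ⇒ CB·CDB·ACB·CDB·A·ACB·CB·CDB·ACB
    A ↦ CB
    B ↦ ACB
    C ↦ CDB
    D ↦ A

A->CB, B->ACB, C->CDB, D->A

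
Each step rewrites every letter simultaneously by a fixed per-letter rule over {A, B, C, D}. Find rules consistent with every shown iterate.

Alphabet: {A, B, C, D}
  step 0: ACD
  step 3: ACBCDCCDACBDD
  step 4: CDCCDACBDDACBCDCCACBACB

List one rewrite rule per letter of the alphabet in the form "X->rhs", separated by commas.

A->C, B->CC, C->D, D->ACB

  step 3 ⇒ step 4: ACBCDCCDACBDD ⇒ C·D·CC·D·ACB·D·D·ACB·C·D·CC·ACB·ACB
    A ↦ C
    B ↦ CC
    C ↦ D
    D ↦ ACB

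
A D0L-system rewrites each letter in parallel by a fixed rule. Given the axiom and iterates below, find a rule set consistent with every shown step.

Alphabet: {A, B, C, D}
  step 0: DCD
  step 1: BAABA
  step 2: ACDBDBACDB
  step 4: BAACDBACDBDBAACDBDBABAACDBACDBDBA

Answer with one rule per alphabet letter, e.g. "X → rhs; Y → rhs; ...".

  step 1 ⇒ step 2: BAABA ⇒ AC·DB·DB·AC·DB
    A ↦ DB
    B ↦ AC
  step 0 ⇒ step 1: DCD ⇒ BA·A·BA
    C ↦ A
  step 0 ⇒ step 1: DCD ⇒ BA·A·BA
    D ↦ BA

A->DB, B->AC, C->A, D->BA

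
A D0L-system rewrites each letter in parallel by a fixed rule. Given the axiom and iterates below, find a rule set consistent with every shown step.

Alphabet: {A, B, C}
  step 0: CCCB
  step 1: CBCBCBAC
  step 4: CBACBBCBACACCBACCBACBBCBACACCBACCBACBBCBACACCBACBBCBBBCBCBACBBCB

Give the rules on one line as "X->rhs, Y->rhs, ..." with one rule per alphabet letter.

  step 0 ⇒ step 1: CCCB ⇒ CB·CB·CB·AC
    B ↦ AC
    C ↦ CB
    A ↦ BB  (constrained at step 1)

A->BB, B->AC, C->CB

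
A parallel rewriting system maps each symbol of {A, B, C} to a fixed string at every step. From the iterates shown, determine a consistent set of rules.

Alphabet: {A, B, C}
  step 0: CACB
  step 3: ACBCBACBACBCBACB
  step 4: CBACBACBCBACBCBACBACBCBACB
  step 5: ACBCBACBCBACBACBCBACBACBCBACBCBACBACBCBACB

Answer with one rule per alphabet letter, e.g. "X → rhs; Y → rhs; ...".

A->CB, B->CB, C->A

  step 4 ⇒ step 5: CBACBACBCBACBCBACBACBCBACB ⇒ A·CB·CB·A·CB·CB·A·CB·A·CB·CB·A·CB·A·CB·CB·A·CB·CB·A·CB·A·CB·CB·A·CB
    A ↦ CB
    B ↦ CB
    C ↦ A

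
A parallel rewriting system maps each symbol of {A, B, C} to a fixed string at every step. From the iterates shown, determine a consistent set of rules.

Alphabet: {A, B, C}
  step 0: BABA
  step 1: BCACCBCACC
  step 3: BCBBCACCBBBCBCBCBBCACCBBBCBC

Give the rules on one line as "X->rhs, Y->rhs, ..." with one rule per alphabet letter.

  step 0 ⇒ step 1: BABA ⇒ BC·ACC·BC·ACC
    A ↦ ACC
    B ↦ BC
    C ↦ B  (constrained at step 1)

A->ACC, B->BC, C->B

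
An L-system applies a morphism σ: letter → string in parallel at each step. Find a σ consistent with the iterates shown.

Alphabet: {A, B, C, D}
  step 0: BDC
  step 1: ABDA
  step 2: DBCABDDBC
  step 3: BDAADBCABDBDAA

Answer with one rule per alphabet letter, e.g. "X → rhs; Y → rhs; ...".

  step 2 ⇒ step 3: DBCABDDBC ⇒ BD·A·A·DBC·A·BD·BD·A·A
    A ↦ DBC
    B ↦ A
    C ↦ A
    D ↦ BD

A->DBC, B->A, C->A, D->BD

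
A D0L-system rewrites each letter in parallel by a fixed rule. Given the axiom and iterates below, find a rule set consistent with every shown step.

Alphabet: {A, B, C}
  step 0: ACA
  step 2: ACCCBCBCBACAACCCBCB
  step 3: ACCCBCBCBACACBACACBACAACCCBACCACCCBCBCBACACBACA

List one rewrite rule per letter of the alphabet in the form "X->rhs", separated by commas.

  step 2 ⇒ step 3: ACCCBCBCBACAACCCBCB ⇒ ACC·CB·CB·CB·ACA·CB·ACA·CB·ACA·ACC·CB·ACC·ACC·CB·CB·CB·ACA·CB·ACA
    A ↦ ACC
    B ↦ ACA
    C ↦ CB

A->ACC, B->ACA, C->CB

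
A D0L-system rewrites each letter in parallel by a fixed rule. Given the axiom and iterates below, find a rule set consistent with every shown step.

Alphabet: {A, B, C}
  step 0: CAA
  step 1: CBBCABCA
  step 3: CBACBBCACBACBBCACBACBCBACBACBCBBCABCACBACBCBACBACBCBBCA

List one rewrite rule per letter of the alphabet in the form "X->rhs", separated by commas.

  step 0 ⇒ step 1: CAA ⇒ CB·BCA·BCA
    A ↦ BCA
    C ↦ CB
    B ↦ ACB  (constrained at step 1)

A->BCA, B->ACB, C->CB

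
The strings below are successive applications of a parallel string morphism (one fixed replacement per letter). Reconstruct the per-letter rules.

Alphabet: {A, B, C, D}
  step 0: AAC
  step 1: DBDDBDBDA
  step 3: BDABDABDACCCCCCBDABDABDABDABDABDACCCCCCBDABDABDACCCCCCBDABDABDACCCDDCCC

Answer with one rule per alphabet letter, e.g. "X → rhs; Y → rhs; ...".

A->DBD, B->DD, C->BDA, D->CCC

  step 0 ⇒ step 1: AAC ⇒ DBD·DBD·BDA
    A ↦ DBD
    C ↦ BDA
    B ↦ DD  (constrained at step 1)
    D ↦ CCC  (constrained at step 1)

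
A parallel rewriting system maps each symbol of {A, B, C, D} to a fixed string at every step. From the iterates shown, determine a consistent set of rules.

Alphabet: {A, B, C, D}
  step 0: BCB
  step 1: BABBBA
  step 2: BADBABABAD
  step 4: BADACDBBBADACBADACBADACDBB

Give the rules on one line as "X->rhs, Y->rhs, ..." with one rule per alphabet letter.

A->D, B->BA, C->BB, D->AC

  step 1 ⇒ step 2: BABBBA ⇒ BA·D·BA·BA·BA·D
    A ↦ D
    B ↦ BA
  step 0 ⇒ step 1: BCB ⇒ BA·BB·BA
    C ↦ BB
    D ↦ AC  (constrained at step 2)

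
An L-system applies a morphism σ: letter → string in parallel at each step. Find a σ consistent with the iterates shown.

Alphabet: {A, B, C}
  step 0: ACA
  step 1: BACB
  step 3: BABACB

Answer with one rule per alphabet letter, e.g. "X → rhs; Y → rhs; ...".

A->B, B->A, C->AC

  step 0 ⇒ step 1: ACA ⇒ B·AC·B
    A ↦ B
    C ↦ AC
    B ↦ A  (constrained at step 1)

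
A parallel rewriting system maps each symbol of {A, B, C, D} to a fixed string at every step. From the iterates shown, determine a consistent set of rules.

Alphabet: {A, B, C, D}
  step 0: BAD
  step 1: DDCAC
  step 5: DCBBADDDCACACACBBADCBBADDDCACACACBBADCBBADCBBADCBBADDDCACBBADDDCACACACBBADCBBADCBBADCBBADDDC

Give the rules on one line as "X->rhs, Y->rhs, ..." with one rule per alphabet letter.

  step 0 ⇒ step 1: BAD ⇒ D·DC·AC
    A ↦ DC
    B ↦ D
    D ↦ AC
    C ↦ BBA  (constrained at step 1)

A->DC, B->D, C->BBA, D->AC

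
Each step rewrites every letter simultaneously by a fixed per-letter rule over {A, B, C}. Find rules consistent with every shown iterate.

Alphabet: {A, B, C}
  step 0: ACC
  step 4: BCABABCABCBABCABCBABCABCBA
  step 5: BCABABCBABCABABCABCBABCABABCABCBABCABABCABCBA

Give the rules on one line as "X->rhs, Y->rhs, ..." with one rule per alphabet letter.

A->BA, B->BC, C->A

  step 4 ⇒ step 5: BCABABCABCBABCABCBABCABCBA ⇒ BC·A·BA·BC·BA·BC·A·BA·BC·A·BC·BA·BC·A·BA·BC·A·BC·BA·BC·A·BA·BC·A·BC·BA
    A ↦ BA
    B ↦ BC
    C ↦ A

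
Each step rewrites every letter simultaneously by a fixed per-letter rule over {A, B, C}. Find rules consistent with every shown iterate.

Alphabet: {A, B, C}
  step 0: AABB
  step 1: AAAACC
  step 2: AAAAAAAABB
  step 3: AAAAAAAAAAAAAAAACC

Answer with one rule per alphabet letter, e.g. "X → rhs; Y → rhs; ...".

A->AA, B->C, C->B

  step 2 ⇒ step 3: AAAAAAAABB ⇒ AA·AA·AA·AA·AA·AA·AA·AA·C·C
    A ↦ AA
    B ↦ C
  step 1 ⇒ step 2: AAAACC ⇒ AA·AA·AA·AA·B·B
    C ↦ B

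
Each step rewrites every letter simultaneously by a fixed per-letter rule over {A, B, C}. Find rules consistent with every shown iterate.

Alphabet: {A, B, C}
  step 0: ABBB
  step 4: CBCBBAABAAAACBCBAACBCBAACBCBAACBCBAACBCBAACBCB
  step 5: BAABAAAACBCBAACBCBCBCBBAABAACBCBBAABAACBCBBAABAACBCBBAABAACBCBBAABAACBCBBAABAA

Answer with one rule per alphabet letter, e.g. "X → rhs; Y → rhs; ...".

  step 4 ⇒ step 5: CBCBBAABAAAACBCBAACBCBAACBCBAACBCBAACBCBAACBCB ⇒ B·AA·B·AA·AA·CB·CB·AA·CB·CB·CB·CB·B·AA·B·AA·CB·CB·B·AA·B·AA·CB·CB·B·AA·B·AA·CB·CB·B·AA·B·AA·CB·CB·B·AA·B·AA·CB·CB·B·AA·B·AA
    A ↦ CB
    B ↦ AA
    C ↦ B

A->CB, B->AA, C->B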